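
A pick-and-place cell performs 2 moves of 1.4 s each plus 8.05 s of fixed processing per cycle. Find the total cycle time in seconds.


T = 2*1.4 + 8.05 = 10.8500

10.8500 s


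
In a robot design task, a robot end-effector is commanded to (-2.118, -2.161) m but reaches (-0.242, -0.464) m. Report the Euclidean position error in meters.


dx = -0.242 - (-2.118) = 1.8760, dy = -0.464 - (-2.161) = 1.6970
err = sqrt(3.519376 + 2.879809) = 2.5297

2.5297 m


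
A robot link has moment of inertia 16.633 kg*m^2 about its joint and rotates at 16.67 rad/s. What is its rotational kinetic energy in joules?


KE = (1/2)*I*omega^2 = 0.5*16.633*16.67^2 = 2311.0630

2311.0630 J


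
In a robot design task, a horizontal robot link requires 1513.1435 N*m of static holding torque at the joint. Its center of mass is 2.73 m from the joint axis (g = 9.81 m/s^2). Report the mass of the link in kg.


m = tau / (g*L) = 1513.1435 / (9.81 * 2.73) = 56.5000

56.5000 kg


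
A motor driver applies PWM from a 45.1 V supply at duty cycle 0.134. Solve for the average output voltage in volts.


V_avg = V_supply * D = 45.1*0.134 = 6.0434

6.0434 V


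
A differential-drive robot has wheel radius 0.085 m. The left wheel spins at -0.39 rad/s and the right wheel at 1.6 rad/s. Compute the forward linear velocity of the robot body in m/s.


v = r*(wR + wL)/2 = 0.085*(1.6 + -0.39)/2 = 0.0514

0.0514 m/s


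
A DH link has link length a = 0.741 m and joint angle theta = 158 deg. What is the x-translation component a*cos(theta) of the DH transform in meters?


a*cos(theta) = 0.741*cos(158 deg) = -0.6870

-0.6870 m


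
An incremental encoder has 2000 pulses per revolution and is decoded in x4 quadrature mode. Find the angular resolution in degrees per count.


resolution = 360 / (PPR * 4) = 360 / 8000 = 0.0450

0.0450 degrees


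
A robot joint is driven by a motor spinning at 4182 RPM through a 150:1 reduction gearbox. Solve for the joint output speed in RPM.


omega_joint = omega_motor / N = 4182 / 150 = 27.8800

27.8800 RPM


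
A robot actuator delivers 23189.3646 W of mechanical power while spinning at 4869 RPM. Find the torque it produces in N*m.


omega = 4869 * 2*pi/60 = 509.880488 rad/s
tau = P / omega = 23189.3646 / 509.880488 = 45.4800

45.4800 N*m


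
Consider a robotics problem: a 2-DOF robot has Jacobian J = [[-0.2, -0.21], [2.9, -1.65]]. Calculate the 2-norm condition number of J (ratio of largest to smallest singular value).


JJ^T eigenvalues: trace(JJ^T) = 11.2166, det(JJ^T) = det(J)^2 = 0.88172100
s_max^2 = (11.2166 + sqrt(122.28523156))/2 = 11.13743265
s_min^2 = (11.2166 - sqrt(122.28523156))/2 = 0.07916735
kappa = s_max/s_min = sqrt(11.13743265/0.07916735) = 11.8610

11.8610


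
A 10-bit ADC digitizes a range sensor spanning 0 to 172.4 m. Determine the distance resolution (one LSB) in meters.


res = range / 2^n = 172.4/2^10 = 172.4/1024 = 0.1684

0.1684 m


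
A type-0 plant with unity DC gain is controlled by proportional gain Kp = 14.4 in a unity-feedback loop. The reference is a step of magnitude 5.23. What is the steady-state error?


e_ss = R/(1 + Kp) = 5.23/(1 + 14.4) = 5.23/15.4000 = 0.3396

0.3396


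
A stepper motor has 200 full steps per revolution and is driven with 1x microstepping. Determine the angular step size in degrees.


step = 360/(200*1) = 360/200 = 1.8000

1.8000 degrees


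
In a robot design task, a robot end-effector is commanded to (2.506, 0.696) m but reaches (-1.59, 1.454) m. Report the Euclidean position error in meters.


dx = -1.59 - (2.506) = -4.0960, dy = 1.454 - (0.696) = 0.7580
err = sqrt(16.777216 + 0.574564) = 4.1655

4.1655 m


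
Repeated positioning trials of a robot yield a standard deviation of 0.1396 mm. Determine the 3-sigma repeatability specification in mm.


repeatability = 3*sigma = 3*0.1396 = 0.4188

0.4188 mm


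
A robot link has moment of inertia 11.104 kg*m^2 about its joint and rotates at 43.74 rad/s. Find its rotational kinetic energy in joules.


KE = (1/2)*I*omega^2 = 0.5*11.104*43.74^2 = 10622.0176

10622.0176 J


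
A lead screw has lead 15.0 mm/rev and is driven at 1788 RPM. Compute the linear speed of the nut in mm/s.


v = lead * (RPM/60) = 15.0*1788/60 = 447.0000

447.0000 mm/s


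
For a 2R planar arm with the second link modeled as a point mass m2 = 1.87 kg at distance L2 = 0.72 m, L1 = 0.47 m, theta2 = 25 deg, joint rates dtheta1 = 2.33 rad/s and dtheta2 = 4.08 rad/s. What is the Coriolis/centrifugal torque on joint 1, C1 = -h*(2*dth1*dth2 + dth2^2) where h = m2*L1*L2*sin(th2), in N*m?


h = m2*L1*L2*sin(th2) = 1.87*0.47*0.72*sin(25 deg) = 0.267436
C1 = -h*(2*2.33*4.08 + 4.08^2) = -0.267436*35.6592 = -9.5366

-9.5366 N*m


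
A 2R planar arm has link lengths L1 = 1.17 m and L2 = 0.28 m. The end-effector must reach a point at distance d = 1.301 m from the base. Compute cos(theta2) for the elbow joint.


cos(th2) = (d^2 - L1^2 - L2^2)/(2*L1*L2) = (1.301^2 - 1.17^2 - 0.28^2)/(2*1.17*0.28) = 0.3744

0.3744


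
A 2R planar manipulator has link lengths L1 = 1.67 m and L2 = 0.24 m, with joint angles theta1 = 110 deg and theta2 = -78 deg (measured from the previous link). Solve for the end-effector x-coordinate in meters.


x = L1*cos(th1) + L2*cos(th1+th2) = 1.67*cos(110 deg) + 0.24*cos(32 deg) = -0.3676

-0.3676 m


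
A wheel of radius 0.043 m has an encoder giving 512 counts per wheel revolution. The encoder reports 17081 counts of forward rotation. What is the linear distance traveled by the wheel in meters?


revs = 17081/512 = 33.361328
d = revs * 2*pi*r = 33.361328 * 2*pi*0.043 = 9.0135

9.0135 m


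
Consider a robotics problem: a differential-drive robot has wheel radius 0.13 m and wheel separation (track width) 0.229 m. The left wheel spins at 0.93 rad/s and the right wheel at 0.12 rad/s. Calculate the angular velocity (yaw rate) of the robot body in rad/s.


omega = r*(wR - wL)/L = 0.13*(0.12 - (0.93))/0.229 = -0.4598

-0.4598 rad/s


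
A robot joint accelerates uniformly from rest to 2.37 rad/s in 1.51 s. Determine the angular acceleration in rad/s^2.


alpha = delta_omega / t = 2.37 / 1.51 = 1.5695

1.5695 rad/s^2


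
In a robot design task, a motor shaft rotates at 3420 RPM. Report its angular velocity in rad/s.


omega = 3420 * 2*pi/60 = 358.1416

358.1416 rad/s


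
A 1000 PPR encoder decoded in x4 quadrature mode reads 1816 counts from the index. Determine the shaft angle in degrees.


angle = counts * 360 / (PPR*4) = 1816 * 360 / 4000 = 163.4400

163.4400 degrees


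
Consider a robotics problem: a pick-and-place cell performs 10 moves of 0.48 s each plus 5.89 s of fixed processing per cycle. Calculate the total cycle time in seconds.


T = 10*0.48 + 5.89 = 10.6900

10.6900 s


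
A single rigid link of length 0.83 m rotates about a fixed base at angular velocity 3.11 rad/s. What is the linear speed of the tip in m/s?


v = L*omega = 0.83 * 3.11 = 2.5813

2.5813 m/s


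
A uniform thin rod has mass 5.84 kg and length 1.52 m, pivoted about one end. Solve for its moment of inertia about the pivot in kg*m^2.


I = (1/3)*m*L^2 = (1/3)*5.84*1.52^2 = 4.4976

4.4976 kg*m^2


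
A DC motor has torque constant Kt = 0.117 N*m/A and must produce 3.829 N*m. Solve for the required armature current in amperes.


I = tau / Kt = 3.829/0.117 = 32.7265

32.7265 A


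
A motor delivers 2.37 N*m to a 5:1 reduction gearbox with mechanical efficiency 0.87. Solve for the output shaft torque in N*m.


tau_out = tau_in * N * eta = 2.37 * 5 * 0.87 = 10.3095

10.3095 N*m


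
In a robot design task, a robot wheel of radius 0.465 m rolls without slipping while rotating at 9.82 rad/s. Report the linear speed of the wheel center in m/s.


v = omega * r = 9.82 * 0.465 = 4.5663

4.5663 m/s


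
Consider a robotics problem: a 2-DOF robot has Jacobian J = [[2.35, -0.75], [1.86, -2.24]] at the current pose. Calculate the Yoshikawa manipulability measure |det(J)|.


det(J) = 2.35*-2.24 - (-0.75)*(1.86) = -3.8690
|det(J)| = 3.8690

3.8690


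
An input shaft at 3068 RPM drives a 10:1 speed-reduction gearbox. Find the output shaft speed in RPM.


omega_out = omega_in / N = 3068 / 10 = 306.8000

306.8000 RPM


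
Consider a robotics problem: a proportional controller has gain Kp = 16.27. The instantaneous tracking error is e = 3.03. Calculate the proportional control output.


u_P = Kp * e = 16.27 * 3.03 = 49.2981

49.2981


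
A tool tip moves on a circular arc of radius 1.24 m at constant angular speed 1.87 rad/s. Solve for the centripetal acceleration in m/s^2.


a_c = omega^2 * r = 1.87^2 * 1.24 = 4.3362

4.3362 m/s^2


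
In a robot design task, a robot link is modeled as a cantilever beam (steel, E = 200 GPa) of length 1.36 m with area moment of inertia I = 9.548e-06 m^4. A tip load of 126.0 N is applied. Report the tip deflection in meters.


delta = F*L^3/(3*E*I) = 126.0*1.36^3/(3*2.000e+11*9.548e-06)
      = 316.947456/5728800 = 5.5325e-05

5.5325e-05 m


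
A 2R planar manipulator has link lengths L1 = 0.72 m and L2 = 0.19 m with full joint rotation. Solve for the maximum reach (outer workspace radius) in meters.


r_max = L1 + L2 = 0.72 + 0.19 = 0.9100

0.9100 m


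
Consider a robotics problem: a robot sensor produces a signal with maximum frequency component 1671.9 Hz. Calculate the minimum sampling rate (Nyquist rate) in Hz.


f_s,min = 2*f_max = 2*1671.9 = 3343.8000

3343.8000 Hz


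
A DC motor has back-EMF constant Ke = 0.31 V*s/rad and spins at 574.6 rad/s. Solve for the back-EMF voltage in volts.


V_emf = Ke * omega = 0.31*574.6 = 178.1260

178.1260 V


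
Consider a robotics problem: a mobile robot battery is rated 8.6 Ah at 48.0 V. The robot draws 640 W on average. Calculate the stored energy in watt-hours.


E = capacity * V = 8.6*48.0 = 412.8000

412.8000 Wh


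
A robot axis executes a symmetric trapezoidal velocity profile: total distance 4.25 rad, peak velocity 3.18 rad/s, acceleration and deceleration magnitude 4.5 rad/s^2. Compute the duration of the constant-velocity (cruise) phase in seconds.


t_acc = v/a = 0.706667 s, d_acc = v^2/(2a) = 1.123600 rad each
d_cruise = 4.25 - 2*1.123600 = 2.002800 rad
t_cruise = d_cruise/v = 2.002800/3.18 = 0.6298

0.6298 s


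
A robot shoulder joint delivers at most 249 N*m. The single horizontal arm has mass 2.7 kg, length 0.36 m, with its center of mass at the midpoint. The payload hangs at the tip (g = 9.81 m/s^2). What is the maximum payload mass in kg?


tau_arm = m_arm*g*(L/2) = 2.7*9.81*0.36/2 = 4.7677 N*m
tau_payload = tau_max - tau_arm = 249 - 4.7677 = 244.2323
m_payload = tau_payload / (g*L) = 244.2323 / (9.81*0.36) = 69.1563

69.1563 kg


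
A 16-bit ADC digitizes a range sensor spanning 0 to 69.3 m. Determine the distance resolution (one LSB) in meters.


res = range / 2^n = 69.3/2^16 = 69.3/65536 = 0.0011

0.0011 m


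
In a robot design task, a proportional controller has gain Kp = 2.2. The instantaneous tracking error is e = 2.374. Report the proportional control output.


u_P = Kp * e = 2.2 * 2.374 = 5.2228

5.2228


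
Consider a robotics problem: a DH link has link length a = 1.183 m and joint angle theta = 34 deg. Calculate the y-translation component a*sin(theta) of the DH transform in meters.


a*sin(theta) = 1.183*sin(34 deg) = 0.6615

0.6615 m


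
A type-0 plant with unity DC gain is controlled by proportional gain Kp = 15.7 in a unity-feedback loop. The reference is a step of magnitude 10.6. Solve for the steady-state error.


e_ss = R/(1 + Kp) = 10.6/(1 + 15.7) = 10.6/16.7000 = 0.6347

0.6347


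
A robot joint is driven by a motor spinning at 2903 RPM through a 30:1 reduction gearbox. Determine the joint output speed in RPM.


omega_joint = omega_motor / N = 2903 / 30 = 96.7667

96.7667 RPM


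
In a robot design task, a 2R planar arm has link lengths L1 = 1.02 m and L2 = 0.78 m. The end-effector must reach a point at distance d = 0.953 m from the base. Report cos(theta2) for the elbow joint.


cos(th2) = (d^2 - L1^2 - L2^2)/(2*L1*L2) = (0.953^2 - 1.02^2 - 0.78^2)/(2*1.02*0.78) = -0.4654

-0.4654


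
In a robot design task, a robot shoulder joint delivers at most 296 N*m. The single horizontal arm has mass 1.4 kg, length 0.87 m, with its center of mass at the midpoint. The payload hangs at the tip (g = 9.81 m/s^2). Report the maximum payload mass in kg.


tau_arm = m_arm*g*(L/2) = 1.4*9.81*0.87/2 = 5.9743 N*m
tau_payload = tau_max - tau_arm = 296 - 5.9743 = 290.0257
m_payload = tau_payload / (g*L) = 290.0257 / (9.81*0.87) = 33.9819

33.9819 kg


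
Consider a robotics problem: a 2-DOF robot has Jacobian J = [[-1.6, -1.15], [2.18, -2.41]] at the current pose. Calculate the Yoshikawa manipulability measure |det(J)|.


det(J) = -1.6*-2.41 - (-1.15)*(2.18) = 6.3630
|det(J)| = 6.3630

6.3630


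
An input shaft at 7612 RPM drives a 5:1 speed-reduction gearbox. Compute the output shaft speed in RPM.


omega_out = omega_in / N = 7612 / 5 = 1522.4000

1522.4000 RPM


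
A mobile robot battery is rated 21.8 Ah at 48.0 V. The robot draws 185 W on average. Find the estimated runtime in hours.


E = 21.8*48.0 = 1046.4000 Wh
t = E/P = 1046.4000/185 = 5.6562

5.6562 hours


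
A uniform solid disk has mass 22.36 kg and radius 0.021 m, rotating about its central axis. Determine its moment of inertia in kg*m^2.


I = (1/2)*m*R^2 = 0.5*22.36*0.021^2 = 0.0049

0.0049 kg*m^2


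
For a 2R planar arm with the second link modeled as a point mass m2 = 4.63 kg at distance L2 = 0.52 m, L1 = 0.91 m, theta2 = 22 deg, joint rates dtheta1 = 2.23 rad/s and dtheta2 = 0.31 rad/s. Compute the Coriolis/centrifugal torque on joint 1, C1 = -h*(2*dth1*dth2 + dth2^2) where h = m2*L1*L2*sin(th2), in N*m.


h = m2*L1*L2*sin(th2) = 4.63*0.91*0.52*sin(22 deg) = 0.820732
C1 = -h*(2*2.23*0.31 + 0.31^2) = -0.820732*1.4787 = -1.2136

-1.2136 N*m


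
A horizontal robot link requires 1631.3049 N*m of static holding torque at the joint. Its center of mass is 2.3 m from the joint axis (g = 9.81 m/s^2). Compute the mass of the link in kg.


m = tau / (g*L) = 1631.3049 / (9.81 * 2.3) = 72.3000

72.3000 kg


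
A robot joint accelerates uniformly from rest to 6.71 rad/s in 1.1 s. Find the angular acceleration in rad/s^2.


alpha = delta_omega / t = 6.71 / 1.1 = 6.1000

6.1000 rad/s^2


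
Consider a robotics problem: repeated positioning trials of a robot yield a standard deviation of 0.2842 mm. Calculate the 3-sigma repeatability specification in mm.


repeatability = 3*sigma = 3*0.2842 = 0.8526

0.8526 mm


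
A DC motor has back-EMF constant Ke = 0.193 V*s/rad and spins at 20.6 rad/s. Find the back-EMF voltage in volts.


V_emf = Ke * omega = 0.193*20.6 = 3.9758

3.9758 V


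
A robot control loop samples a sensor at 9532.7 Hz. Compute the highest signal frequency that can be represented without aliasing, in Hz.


f_max = f_s/2 = 9532.7/2 = 4766.3500

4766.3500 Hz


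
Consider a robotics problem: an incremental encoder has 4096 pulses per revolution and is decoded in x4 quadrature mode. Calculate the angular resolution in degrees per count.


resolution = 360 / (PPR * 4) = 360 / 16384 = 0.0220

0.0220 degrees


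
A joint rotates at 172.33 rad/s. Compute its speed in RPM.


RPM = 172.33 * 60/(2*pi) = 1645.6303

1645.6303 RPM


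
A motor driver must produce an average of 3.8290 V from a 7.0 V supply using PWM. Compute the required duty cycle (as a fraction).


D = V_avg/V_supply = 3.8290/7.0 = 0.5470

0.5470


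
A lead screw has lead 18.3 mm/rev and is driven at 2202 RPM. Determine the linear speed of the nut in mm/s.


v = lead * (RPM/60) = 18.3*2202/60 = 671.6100

671.6100 mm/s


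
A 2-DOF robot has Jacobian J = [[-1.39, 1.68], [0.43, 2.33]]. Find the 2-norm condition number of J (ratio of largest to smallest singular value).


JJ^T eigenvalues: trace(JJ^T) = 10.3683, det(JJ^T) = det(J)^2 = 15.69031321
s_max^2 = (10.3683 + sqrt(44.74039205))/2 = 8.52856295
s_min^2 = (10.3683 - sqrt(44.74039205))/2 = 1.83973705
kappa = s_max/s_min = sqrt(8.52856295/1.83973705) = 2.1531

2.1531


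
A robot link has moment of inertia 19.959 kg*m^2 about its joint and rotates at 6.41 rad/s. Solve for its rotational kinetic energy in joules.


KE = (1/2)*I*omega^2 = 0.5*19.959*6.41^2 = 410.0387

410.0387 J


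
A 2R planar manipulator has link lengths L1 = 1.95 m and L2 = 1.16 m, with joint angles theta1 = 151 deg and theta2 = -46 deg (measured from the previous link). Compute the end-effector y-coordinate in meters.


y = L1*sin(th1) + L2*sin(th1+th2) = 1.95*sin(151 deg) + 1.16*sin(105 deg) = 2.0659

2.0659 m


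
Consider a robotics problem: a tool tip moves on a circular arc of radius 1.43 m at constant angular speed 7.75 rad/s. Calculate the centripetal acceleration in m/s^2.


a_c = omega^2 * r = 7.75^2 * 1.43 = 85.8894

85.8894 m/s^2


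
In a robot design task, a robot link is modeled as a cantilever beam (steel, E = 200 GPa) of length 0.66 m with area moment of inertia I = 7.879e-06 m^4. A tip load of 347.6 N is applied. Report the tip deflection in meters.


delta = F*L^3/(3*E*I) = 347.6*0.66^3/(3*2.000e+11*7.879e-06)
      = 99.9336096/4727400 = 2.1139e-05

2.1139e-05 m


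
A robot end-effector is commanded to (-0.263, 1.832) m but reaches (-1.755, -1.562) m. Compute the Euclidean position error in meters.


dx = -1.755 - (-0.263) = -1.4920, dy = -1.562 - (1.832) = -3.3940
err = sqrt(2.226064 + 11.519236) = 3.7075

3.7075 m


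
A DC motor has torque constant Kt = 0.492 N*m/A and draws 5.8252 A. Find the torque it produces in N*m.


tau = Kt * I = 0.492*5.8252 = 2.8660

2.8660 N*m


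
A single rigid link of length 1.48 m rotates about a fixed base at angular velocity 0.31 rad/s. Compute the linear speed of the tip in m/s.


v = L*omega = 1.48 * 0.31 = 0.4588

0.4588 m/s


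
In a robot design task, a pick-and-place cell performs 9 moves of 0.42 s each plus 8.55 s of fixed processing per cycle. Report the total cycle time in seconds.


T = 9*0.42 + 8.55 = 12.3300

12.3300 s


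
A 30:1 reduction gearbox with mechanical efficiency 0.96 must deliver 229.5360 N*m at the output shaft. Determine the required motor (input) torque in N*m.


tau_in = tau_out / (N * eta) = 229.5360 / (30 * 0.96) = 7.9700

7.9700 N*m


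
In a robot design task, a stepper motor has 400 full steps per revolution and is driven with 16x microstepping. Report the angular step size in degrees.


step = 360/(400*16) = 360/6400 = 0.0563

0.0563 degrees


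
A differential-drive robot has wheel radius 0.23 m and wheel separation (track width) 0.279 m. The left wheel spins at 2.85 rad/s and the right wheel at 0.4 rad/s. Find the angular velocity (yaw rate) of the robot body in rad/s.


omega = r*(wR - wL)/L = 0.23*(0.4 - (2.85))/0.279 = -2.0197

-2.0197 rad/s


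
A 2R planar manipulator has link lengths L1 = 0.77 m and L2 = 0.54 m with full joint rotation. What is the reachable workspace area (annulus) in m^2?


r_max = L1 + L2 = 1.3100, r_min = |L1 - L2| = 0.2300
A = pi*(r_max^2 - r_min^2) = pi*(1.7161 - 0.0529) = 5.2251

5.2251 m^2


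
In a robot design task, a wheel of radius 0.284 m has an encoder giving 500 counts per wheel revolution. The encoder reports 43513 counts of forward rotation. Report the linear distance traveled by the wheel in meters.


revs = 43513/500 = 87.026000
d = revs * 2*pi*r = 87.026000 * 2*pi*0.284 = 155.2913

155.2913 m


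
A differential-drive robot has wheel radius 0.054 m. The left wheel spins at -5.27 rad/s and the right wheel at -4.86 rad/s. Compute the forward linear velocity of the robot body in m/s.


v = r*(wR + wL)/2 = 0.054*(-4.86 + -5.27)/2 = -0.2735

-0.2735 m/s


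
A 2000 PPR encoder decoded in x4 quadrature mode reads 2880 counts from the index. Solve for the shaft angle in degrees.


angle = counts * 360 / (PPR*4) = 2880 * 360 / 8000 = 129.6000

129.6000 degrees


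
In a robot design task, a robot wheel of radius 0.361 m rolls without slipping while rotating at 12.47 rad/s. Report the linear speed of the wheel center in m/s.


v = omega * r = 12.47 * 0.361 = 4.5017

4.5017 m/s


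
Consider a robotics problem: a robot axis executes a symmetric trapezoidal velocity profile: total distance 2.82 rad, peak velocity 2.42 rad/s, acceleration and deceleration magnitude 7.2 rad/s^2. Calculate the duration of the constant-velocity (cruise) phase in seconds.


t_acc = v/a = 0.336111 s, d_acc = v^2/(2a) = 0.406694 rad each
d_cruise = 2.82 - 2*0.406694 = 2.006612 rad
t_cruise = d_cruise/v = 2.006612/2.42 = 0.8292

0.8292 s


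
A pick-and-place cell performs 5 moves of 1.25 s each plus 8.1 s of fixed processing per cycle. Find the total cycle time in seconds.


T = 5*1.25 + 8.1 = 14.3500

14.3500 s


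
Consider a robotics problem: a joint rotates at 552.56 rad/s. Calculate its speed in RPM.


RPM = 552.56 * 60/(2*pi) = 5276.5593

5276.5593 RPM


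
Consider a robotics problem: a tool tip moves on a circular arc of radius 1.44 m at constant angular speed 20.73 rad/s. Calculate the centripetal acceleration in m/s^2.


a_c = omega^2 * r = 20.73^2 * 1.44 = 618.8154

618.8154 m/s^2


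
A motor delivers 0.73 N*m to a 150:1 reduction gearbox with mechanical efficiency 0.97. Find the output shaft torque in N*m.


tau_out = tau_in * N * eta = 0.73 * 150 * 0.97 = 106.2150

106.2150 N*m


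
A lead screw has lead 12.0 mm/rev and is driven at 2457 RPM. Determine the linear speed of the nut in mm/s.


v = lead * (RPM/60) = 12.0*2457/60 = 491.4000

491.4000 mm/s


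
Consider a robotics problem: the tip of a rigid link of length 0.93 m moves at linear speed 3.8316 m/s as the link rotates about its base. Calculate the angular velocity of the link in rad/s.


omega = v / L = 3.8316 / 0.93 = 4.1200

4.1200 rad/s


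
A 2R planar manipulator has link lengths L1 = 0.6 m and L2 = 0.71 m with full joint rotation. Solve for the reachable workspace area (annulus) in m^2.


r_max = L1 + L2 = 1.3100, r_min = |L1 - L2| = 0.1100
A = pi*(r_max^2 - r_min^2) = pi*(1.7161 - 0.0121) = 5.3533

5.3533 m^2


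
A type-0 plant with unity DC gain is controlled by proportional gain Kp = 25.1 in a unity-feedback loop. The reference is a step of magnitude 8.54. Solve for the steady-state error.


e_ss = R/(1 + Kp) = 8.54/(1 + 25.1) = 8.54/26.1000 = 0.3272

0.3272


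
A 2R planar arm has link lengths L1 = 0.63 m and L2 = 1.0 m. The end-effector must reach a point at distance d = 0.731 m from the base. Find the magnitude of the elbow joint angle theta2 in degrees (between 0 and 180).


cos(th2) = (d^2 - L1^2 - L2^2)/(2*L1*L2) = (0.731^2 - 0.63^2 - 1.0^2)/(2*0.63*1.0) = -0.68455476
th2 = acos(-0.68455476) = 133.2006 deg

133.2006 degrees


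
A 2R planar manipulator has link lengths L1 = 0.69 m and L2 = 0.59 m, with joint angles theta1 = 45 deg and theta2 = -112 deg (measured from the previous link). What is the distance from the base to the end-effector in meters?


x = L1*cos(th1) + L2*cos(th1+th2) = 0.718435
y = L1*sin(th1) + L2*sin(th1+th2) = -0.055194
d = sqrt(x^2 + y^2) = sqrt(0.516149 + 0.003046) = 0.7206

0.7206 m


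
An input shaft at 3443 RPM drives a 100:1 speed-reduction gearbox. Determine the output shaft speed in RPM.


omega_out = omega_in / N = 3443 / 100 = 34.4300

34.4300 RPM


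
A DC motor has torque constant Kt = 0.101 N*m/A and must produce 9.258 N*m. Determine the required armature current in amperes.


I = tau / Kt = 9.258/0.101 = 91.6634

91.6634 A


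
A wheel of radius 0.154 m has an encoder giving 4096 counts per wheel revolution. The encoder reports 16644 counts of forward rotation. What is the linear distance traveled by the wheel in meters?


revs = 16644/4096 = 4.063477
d = revs * 2*pi*r = 4.063477 * 2*pi*0.154 = 3.9319

3.9319 m


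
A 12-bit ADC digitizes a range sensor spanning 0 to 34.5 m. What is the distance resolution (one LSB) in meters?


res = range / 2^n = 34.5/2^12 = 34.5/4096 = 0.0084

0.0084 m


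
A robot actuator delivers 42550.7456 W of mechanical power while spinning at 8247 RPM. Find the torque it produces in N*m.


omega = 8247 * 2*pi/60 = 863.623820 rad/s
tau = P / omega = 42550.7456 / 863.623820 = 49.2700

49.2700 N*m


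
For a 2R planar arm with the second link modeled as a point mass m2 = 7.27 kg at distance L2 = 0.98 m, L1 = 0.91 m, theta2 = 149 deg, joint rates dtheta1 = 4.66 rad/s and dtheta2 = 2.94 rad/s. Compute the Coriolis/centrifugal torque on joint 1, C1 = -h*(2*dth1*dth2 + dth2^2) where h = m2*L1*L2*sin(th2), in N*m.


h = m2*L1*L2*sin(th2) = 7.27*0.91*0.98*sin(149 deg) = 3.339191
C1 = -h*(2*4.66*2.94 + 2.94^2) = -3.339191*36.0444 = -120.3591

-120.3591 N*m


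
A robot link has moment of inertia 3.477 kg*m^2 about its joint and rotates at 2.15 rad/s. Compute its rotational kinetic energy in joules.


KE = (1/2)*I*omega^2 = 0.5*3.477*2.15^2 = 8.0362

8.0362 J


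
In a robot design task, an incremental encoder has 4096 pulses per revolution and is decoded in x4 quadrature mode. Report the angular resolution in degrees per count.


resolution = 360 / (PPR * 4) = 360 / 16384 = 0.0220

0.0220 degrees


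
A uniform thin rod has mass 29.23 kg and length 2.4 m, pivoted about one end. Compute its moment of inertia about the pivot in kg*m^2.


I = (1/3)*m*L^2 = (1/3)*29.23*2.4^2 = 56.1216

56.1216 kg*m^2


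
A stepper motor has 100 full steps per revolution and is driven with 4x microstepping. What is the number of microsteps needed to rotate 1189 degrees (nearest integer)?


step_size = 360/(100*4) = 360/400 = 0.900000 deg
n = 1189/(360/400) = 1189*400/360 = 1321.1111 -> 1321

1321 steps


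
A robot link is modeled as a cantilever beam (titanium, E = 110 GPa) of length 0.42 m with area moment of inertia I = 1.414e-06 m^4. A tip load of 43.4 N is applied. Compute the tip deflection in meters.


delta = F*L^3/(3*E*I) = 43.4*0.42^3/(3*1.100e+11*1.414e-06)
      = 3.2154192/466620 = 6.8909e-06

6.8909e-06 m


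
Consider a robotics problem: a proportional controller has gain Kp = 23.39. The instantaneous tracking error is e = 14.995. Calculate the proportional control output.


u_P = Kp * e = 23.39 * 14.995 = 350.7330

350.7330


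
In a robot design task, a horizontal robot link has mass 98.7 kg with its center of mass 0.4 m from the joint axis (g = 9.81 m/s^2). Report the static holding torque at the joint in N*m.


tau = m*g*L = 98.7 * 9.81 * 0.4 = 387.2988

387.2988 N*m


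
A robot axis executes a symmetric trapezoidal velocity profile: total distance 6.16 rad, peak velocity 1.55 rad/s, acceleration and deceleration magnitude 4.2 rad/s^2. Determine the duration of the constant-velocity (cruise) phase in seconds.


t_acc = v/a = 0.369048 s, d_acc = v^2/(2a) = 0.286012 rad each
d_cruise = 6.16 - 2*0.286012 = 5.587976 rad
t_cruise = d_cruise/v = 5.587976/1.55 = 3.6051

3.6051 s


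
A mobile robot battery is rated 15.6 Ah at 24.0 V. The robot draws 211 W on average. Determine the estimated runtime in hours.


E = 15.6*24.0 = 374.4000 Wh
t = E/P = 374.4000/211 = 1.7744

1.7744 hours


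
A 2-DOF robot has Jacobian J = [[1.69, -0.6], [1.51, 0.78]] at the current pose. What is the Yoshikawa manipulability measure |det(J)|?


det(J) = 1.69*0.78 - (-0.6)*(1.51) = 2.2242
|det(J)| = 2.2242

2.2242


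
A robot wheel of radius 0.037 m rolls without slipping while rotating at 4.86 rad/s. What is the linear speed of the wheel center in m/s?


v = omega * r = 4.86 * 0.037 = 0.1798

0.1798 m/s


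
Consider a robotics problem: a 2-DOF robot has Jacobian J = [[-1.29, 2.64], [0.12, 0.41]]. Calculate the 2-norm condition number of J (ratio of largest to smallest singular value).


JJ^T eigenvalues: trace(JJ^T) = 8.8162, det(JJ^T) = det(J)^2 = 0.71520849
s_max^2 = (8.8162 + sqrt(74.86454848))/2 = 8.73431510
s_min^2 = (8.8162 - sqrt(74.86454848))/2 = 0.08188490
kappa = s_max/s_min = sqrt(8.73431510/0.08188490) = 10.3279

10.3279


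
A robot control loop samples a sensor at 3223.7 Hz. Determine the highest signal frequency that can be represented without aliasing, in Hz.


f_max = f_s/2 = 3223.7/2 = 1611.8500

1611.8500 Hz


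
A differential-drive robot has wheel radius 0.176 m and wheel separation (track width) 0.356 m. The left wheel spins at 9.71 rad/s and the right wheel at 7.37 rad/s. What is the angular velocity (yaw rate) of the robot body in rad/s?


omega = r*(wR - wL)/L = 0.176*(7.37 - (9.71))/0.356 = -1.1569

-1.1569 rad/s


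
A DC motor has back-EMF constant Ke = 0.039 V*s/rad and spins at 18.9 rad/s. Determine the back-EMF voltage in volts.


V_emf = Ke * omega = 0.039*18.9 = 0.7371

0.7371 V


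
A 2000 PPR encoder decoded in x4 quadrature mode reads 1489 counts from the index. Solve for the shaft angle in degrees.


angle = counts * 360 / (PPR*4) = 1489 * 360 / 8000 = 67.0050

67.0050 degrees


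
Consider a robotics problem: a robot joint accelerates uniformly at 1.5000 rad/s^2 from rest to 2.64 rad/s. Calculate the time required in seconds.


t = delta_omega / alpha = 2.64 / 1.5000 = 1.7600

1.7600 s


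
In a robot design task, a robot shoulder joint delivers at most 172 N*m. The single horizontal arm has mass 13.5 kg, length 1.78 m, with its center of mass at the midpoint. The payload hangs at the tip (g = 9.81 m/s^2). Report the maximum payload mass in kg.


tau_arm = m_arm*g*(L/2) = 13.5*9.81*1.78/2 = 117.8672 N*m
tau_payload = tau_max - tau_arm = 172 - 117.8672 = 54.1328
m_payload = tau_payload / (g*L) = 54.1328 / (9.81*1.78) = 3.1001

3.1001 kg


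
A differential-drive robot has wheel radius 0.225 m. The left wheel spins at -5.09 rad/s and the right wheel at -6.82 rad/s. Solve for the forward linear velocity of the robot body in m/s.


v = r*(wR + wL)/2 = 0.225*(-6.82 + -5.09)/2 = -1.3399

-1.3399 m/s


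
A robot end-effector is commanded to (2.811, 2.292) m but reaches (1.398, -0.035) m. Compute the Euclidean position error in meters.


dx = 1.398 - (2.811) = -1.4130, dy = -0.035 - (2.292) = -2.3270
err = sqrt(1.996569 + 5.414929) = 2.7224

2.7224 m


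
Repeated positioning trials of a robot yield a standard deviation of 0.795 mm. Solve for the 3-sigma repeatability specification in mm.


repeatability = 3*sigma = 3*0.795 = 2.3850

2.3850 mm


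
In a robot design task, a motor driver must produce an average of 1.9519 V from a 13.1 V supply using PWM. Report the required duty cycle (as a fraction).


D = V_avg/V_supply = 1.9519/13.1 = 0.1490

0.1490


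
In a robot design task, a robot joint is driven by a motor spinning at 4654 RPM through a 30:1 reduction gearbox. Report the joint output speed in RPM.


omega_joint = omega_motor / N = 4654 / 30 = 155.1333

155.1333 RPM


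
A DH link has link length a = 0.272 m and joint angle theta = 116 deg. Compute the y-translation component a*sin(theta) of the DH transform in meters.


a*sin(theta) = 0.272*sin(116 deg) = 0.2445

0.2445 m


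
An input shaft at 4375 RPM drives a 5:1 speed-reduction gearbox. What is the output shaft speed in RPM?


omega_out = omega_in / N = 4375 / 5 = 875.0000

875.0000 RPM


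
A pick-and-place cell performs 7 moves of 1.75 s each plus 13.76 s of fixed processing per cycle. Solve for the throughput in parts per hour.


T_cycle = 7*1.75 + 13.76 = 26.0100 s
rate = 3600/T = 138.4083

138.4083 parts/hour


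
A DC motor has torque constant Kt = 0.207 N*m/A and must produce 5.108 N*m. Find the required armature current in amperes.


I = tau / Kt = 5.108/0.207 = 24.6763

24.6763 A


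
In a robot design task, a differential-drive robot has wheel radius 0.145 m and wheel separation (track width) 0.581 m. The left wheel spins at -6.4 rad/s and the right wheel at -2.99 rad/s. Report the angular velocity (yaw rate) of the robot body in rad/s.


omega = r*(wR - wL)/L = 0.145*(-2.99 - (-6.4))/0.581 = 0.8510

0.8510 rad/s


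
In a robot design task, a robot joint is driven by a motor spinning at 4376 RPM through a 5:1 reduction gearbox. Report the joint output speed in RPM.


omega_joint = omega_motor / N = 4376 / 5 = 875.2000

875.2000 RPM


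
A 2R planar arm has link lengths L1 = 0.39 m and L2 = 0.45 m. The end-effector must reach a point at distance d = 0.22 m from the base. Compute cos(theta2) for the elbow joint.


cos(th2) = (d^2 - L1^2 - L2^2)/(2*L1*L2) = (0.22^2 - 0.39^2 - 0.45^2)/(2*0.39*0.45) = -0.8724

-0.8724


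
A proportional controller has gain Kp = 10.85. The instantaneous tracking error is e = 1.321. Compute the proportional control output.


u_P = Kp * e = 10.85 * 1.321 = 14.3328

14.3328


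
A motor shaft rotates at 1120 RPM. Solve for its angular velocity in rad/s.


omega = 1120 * 2*pi/60 = 117.2861

117.2861 rad/s


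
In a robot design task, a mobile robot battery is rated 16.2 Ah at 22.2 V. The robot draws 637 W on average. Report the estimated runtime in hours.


E = 16.2*22.2 = 359.6400 Wh
t = E/P = 359.6400/637 = 0.5646

0.5646 hours


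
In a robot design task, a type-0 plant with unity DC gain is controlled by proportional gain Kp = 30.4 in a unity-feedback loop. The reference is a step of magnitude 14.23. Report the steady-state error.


e_ss = R/(1 + Kp) = 14.23/(1 + 30.4) = 14.23/31.4000 = 0.4532

0.4532


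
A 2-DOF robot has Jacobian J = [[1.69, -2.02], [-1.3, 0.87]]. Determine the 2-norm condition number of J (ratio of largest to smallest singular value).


JJ^T eigenvalues: trace(JJ^T) = 9.3834, det(JJ^T) = det(J)^2 = 1.33564249
s_max^2 = (9.3834 + sqrt(82.70562560))/2 = 9.23883167
s_min^2 = (9.3834 - sqrt(82.70562560))/2 = 0.14456833
kappa = s_max/s_min = sqrt(9.23883167/0.14456833) = 7.9941

7.9941


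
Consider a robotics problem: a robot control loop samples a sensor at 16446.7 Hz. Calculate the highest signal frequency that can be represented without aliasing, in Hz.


f_max = f_s/2 = 16446.7/2 = 8223.3500

8223.3500 Hz


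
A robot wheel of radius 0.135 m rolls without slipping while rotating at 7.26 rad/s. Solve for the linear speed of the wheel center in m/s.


v = omega * r = 7.26 * 0.135 = 0.9801

0.9801 m/s


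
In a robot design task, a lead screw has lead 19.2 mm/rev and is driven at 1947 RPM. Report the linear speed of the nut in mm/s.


v = lead * (RPM/60) = 19.2*1947/60 = 623.0400

623.0400 mm/s


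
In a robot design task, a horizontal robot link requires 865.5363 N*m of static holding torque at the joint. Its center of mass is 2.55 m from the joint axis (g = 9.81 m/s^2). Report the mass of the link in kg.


m = tau / (g*L) = 865.5363 / (9.81 * 2.55) = 34.6000

34.6000 kg


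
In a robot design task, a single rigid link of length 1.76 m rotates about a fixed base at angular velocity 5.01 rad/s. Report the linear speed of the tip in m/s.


v = L*omega = 1.76 * 5.01 = 8.8176

8.8176 m/s


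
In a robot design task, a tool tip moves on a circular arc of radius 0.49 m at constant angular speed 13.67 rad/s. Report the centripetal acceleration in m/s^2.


a_c = omega^2 * r = 13.67^2 * 0.49 = 91.5658

91.5658 m/s^2


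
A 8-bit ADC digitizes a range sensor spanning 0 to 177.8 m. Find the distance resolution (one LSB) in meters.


res = range / 2^n = 177.8/2^8 = 177.8/256 = 0.6945

0.6945 m


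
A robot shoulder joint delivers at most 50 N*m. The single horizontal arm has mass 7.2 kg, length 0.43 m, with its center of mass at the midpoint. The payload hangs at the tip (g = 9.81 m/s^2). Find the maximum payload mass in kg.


tau_arm = m_arm*g*(L/2) = 7.2*9.81*0.43/2 = 15.1859 N*m
tau_payload = tau_max - tau_arm = 50 - 15.1859 = 34.8141
m_payload = tau_payload / (g*L) = 34.8141 / (9.81*0.43) = 8.2531

8.2531 kg


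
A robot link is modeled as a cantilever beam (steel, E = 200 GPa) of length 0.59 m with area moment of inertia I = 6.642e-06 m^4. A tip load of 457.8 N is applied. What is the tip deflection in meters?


delta = F*L^3/(3*E*I) = 457.8*0.59^3/(3*2.000e+11*6.642e-06)
      = 94.0225062/3985200 = 2.3593e-05

2.3593e-05 m


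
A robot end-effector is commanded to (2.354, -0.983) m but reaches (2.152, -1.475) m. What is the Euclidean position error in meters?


dx = 2.152 - (2.354) = -0.2020, dy = -1.475 - (-0.983) = -0.4920
err = sqrt(0.040804 + 0.242064) = 0.5319

0.5319 m


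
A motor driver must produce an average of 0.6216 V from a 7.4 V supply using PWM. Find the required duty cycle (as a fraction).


D = V_avg/V_supply = 0.6216/7.4 = 0.0840

0.0840


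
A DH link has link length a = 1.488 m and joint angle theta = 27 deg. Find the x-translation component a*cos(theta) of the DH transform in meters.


a*cos(theta) = 1.488*cos(27 deg) = 1.3258

1.3258 m


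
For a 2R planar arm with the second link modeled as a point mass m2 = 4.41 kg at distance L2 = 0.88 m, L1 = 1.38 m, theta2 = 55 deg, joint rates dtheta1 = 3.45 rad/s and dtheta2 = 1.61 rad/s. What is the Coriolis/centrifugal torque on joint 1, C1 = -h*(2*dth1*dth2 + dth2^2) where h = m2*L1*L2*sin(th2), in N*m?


h = m2*L1*L2*sin(th2) = 4.41*1.38*0.88*sin(55 deg) = 4.386972
C1 = -h*(2*3.45*1.61 + 1.61^2) = -4.386972*13.7011 = -60.1063

-60.1063 N*m


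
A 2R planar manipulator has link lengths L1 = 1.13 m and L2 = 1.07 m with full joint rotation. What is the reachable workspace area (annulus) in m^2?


r_max = L1 + L2 = 2.2000, r_min = |L1 - L2| = 0.0600
A = pi*(r_max^2 - r_min^2) = pi*(4.8400 - 0.0036) = 15.1940

15.1940 m^2


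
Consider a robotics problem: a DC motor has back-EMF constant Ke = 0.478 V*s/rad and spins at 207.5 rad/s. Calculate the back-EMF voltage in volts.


V_emf = Ke * omega = 0.478*207.5 = 99.1850

99.1850 V


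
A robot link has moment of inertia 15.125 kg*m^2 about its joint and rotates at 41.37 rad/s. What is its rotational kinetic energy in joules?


KE = (1/2)*I*omega^2 = 0.5*15.125*41.37^2 = 12943.0441

12943.0441 J


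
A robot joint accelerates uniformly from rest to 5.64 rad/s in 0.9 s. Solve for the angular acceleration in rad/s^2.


alpha = delta_omega / t = 5.64 / 0.9 = 6.2667

6.2667 rad/s^2


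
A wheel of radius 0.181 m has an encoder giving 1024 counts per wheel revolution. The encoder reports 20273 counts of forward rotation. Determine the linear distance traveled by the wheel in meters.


revs = 20273/1024 = 19.797852
d = revs * 2*pi*r = 19.797852 * 2*pi*0.181 = 22.5152

22.5152 m


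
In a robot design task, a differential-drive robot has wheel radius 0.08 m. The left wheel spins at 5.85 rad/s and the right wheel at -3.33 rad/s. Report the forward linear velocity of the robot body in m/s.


v = r*(wR + wL)/2 = 0.08*(-3.33 + 5.85)/2 = 0.1008

0.1008 m/s


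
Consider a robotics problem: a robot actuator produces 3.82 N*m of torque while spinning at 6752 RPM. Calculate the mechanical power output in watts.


omega = 6752 * 2*pi/60 = 707.067787 rad/s
P = tau * omega = 3.82 * 707.067787 = 2700.9989

2700.9989 W


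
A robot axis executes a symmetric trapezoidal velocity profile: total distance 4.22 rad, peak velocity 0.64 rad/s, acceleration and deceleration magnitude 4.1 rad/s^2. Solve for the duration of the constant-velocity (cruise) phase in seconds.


t_acc = v/a = 0.156098 s, d_acc = v^2/(2a) = 0.049951 rad each
d_cruise = 4.22 - 2*0.049951 = 4.120098 rad
t_cruise = d_cruise/v = 4.120098/0.64 = 6.4377

6.4377 s


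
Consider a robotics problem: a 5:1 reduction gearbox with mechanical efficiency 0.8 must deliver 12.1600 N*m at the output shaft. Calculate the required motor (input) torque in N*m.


tau_in = tau_out / (N * eta) = 12.1600 / (5 * 0.8) = 3.0400

3.0400 N*m


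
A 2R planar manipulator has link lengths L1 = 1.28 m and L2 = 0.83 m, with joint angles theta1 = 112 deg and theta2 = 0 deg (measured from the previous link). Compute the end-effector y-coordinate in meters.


y = L1*sin(th1) + L2*sin(th1+th2) = 1.28*sin(112 deg) + 0.83*sin(112 deg) = 1.9564

1.9564 m
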